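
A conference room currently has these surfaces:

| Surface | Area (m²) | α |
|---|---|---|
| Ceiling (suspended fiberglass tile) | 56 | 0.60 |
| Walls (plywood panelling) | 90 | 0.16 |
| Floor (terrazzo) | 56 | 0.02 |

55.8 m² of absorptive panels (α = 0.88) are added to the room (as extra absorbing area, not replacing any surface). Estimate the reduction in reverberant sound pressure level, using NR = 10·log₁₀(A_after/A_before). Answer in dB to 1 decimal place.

3.0 dB

Summing Sᵢαᵢ: 33.600 + 14.400 + 1.120 → A_before = 49.120 sabins.
Added absorption = 55.8 × 0.88 = 49.104 sabins.
New total A_after = 98.224 sabins.
Reduction = 10 log₁₀(A_after/A_before) = 10 log₁₀(1.9997) = 3.0 dB.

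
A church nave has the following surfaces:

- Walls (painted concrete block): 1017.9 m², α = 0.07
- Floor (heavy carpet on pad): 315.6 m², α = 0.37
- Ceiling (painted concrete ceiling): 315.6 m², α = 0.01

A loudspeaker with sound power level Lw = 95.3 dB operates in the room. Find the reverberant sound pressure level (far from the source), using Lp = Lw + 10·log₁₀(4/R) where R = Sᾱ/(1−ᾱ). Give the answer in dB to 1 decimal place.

A = 191.181 sabins; S = 1649.1 m².
ᾱ = 0.1159, so room constant R = A/(1−ᾱ) = 216.244 m².
Lp = 95.3 + 10·log₁₀(4/216.244) = 95.3 + (-17.33) = 78.0 dB.

78.0 dB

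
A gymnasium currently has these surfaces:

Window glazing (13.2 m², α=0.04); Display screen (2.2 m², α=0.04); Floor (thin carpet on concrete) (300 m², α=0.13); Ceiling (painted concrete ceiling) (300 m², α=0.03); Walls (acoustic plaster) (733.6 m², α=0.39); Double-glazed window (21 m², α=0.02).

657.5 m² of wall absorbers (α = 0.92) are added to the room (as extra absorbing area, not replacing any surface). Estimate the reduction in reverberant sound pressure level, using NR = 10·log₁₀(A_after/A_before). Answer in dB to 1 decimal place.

A_before = Σ Sᵢαᵢ = 13.2×0.04 + 2.2×0.04 + 300×0.13 + 300×0.03 + 733.6×0.39 + 21×0.02 = 335.140 sabins.
Treatment contributes 657.5·0.92 = 604.900 sabins.
A_after = 335.140 + 604.900 = 940.040 sabins.
Reduction = 10 log₁₀(A_after/A_before) = 10 log₁₀(2.8049) = 4.5 dB.

4.5 dB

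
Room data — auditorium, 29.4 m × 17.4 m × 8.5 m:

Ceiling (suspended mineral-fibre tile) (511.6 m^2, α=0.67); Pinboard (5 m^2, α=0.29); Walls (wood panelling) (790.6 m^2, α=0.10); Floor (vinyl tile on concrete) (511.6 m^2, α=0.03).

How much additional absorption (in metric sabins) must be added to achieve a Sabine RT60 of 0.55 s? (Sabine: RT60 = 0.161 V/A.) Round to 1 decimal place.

834.2 sabins

Equivalent absorption area: A₁ = 511.6*0.67 + 5*0.29 + 790.6*0.10 + 511.6*0.03 = 438.630 m^2.
For T = 0.55 s, need A₂ = 0.161·V/T = 0.161·4348.26/0.55 = 1272.854 sabins.
ΔA = A₂ − A₁ = 1272.854 − 438.630 = 834.2 sabins.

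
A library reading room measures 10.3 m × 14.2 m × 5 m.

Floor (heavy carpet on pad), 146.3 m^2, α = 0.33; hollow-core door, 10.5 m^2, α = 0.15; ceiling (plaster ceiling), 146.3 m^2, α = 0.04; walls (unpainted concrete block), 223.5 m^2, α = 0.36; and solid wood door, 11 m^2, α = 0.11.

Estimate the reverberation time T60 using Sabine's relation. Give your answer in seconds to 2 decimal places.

A = Σ Sᵢαᵢ = 146.3·0.33 + 10.5·0.15 + 146.3·0.04 + 223.5·0.36 + 11·0.11 = 137.376 sabins.
Volume V = 10.3 × 14.2 × 5 = 731.3 m³.
T = 0.161 V/A = 0.161·731.3/137.376 = 0.86 s.

0.86 sec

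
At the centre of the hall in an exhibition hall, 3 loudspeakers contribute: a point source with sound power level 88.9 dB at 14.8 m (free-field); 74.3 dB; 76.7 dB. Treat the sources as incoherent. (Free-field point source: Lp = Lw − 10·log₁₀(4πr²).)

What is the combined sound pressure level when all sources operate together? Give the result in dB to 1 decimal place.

78.7 dB

Source at 14.8 m: Lp = 88.9 − 10·log₁₀(4π·14.8²) = 88.9 − 10·log₁₀(2752.538) = 54.5 dB.
Sum in the linear (power) domain: Σ 10^(Lᵢ/10) = 10^(54.5/10) + 10^(74.3/10) + 10^(76.7/10) = 7.397e+07.
Combined level = 10 log₁₀(7.397e+07) = 78.7 dB.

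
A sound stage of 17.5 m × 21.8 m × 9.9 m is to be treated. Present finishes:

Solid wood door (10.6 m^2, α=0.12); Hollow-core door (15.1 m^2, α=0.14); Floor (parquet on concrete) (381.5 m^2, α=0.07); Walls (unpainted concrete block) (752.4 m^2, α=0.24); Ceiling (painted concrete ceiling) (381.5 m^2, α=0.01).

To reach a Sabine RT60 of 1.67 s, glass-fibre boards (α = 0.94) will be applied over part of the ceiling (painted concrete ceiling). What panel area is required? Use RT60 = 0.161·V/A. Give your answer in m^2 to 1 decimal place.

Total absorption A₁ = 10.6×0.12 + 15.1×0.14 + 381.5×0.07 + 752.4×0.24 + 381.5×0.01
  = 1.272 + 2.114 + 26.705 + 180.576 + 3.815 = 214.482 m^2 sabins.
Required A₂ = 0.161·3776.85/1.67 = 364.115 sabins.
Absorption to add: 364.115 − 214.482 = 149.633 sabins.
Each m^2 of panel replacing the ceiling (painted concrete ceiling) adds (0.94 − 0.01) = 0.93 sabins.
Area = ΔA/Δα = 149.633/0.93 = 160.9 m^2.

160.9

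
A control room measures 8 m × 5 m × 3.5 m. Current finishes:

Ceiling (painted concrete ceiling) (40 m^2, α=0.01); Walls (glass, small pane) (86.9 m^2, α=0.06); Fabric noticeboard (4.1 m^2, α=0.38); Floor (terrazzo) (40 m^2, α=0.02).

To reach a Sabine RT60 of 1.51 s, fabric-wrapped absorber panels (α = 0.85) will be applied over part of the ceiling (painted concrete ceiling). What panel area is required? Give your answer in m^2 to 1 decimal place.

8.3

Equivalent absorption area: A₁ = 40*0.01 + 86.9*0.06 + 4.1*0.38 + 40*0.02 = 7.972 m^2.
Required A₂ = 0.161·140/1.51 = 14.927 sabins.
Absorption to add: 14.927 − 7.972 = 6.955 sabins.
Each m^2 of panel replacing the ceiling (painted concrete ceiling) adds (0.85 − 0.01) = 0.84 sabins.
Panel area = 6.955 / 0.84 = 8.3 m^2.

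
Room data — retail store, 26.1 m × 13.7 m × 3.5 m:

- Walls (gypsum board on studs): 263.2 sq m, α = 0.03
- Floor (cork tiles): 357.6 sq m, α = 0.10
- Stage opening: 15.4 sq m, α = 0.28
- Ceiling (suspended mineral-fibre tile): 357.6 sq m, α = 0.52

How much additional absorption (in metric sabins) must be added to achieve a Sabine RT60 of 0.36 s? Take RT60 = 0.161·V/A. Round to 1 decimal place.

A₁ = Σ Sᵢαᵢ = 263.2·0.03 + 357.6·0.10 + 15.4·0.28 + 357.6·0.52 = 233.920 sabins.
Target A₂ = 0.161·1251.495/0.36 = 559.696 sabins (V = 1251.495 m³).
Additional absorption ΔA = 559.696 − 233.920 = 325.8 sabins.

325.8 sabins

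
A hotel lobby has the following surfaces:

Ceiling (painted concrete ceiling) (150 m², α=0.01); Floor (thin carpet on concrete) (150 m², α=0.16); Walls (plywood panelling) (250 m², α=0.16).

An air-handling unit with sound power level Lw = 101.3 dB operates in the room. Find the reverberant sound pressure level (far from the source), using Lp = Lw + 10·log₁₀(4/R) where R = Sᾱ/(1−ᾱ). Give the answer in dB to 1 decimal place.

88.6 dB

Σ(Sᵢαᵢ) = 150×0.01 + 150×0.16 + 250×0.16 = 65.500; total area S = 550.0 m².
ᾱ = 65.500/550.0 = 0.1191; R = Sᾱ/(1−ᾱ) = 65.500/(1−0.1191) = 74.356 m².
Lp = Lw + 10 log₁₀(4/R) = 101.3 -12.69 = 88.6 dB.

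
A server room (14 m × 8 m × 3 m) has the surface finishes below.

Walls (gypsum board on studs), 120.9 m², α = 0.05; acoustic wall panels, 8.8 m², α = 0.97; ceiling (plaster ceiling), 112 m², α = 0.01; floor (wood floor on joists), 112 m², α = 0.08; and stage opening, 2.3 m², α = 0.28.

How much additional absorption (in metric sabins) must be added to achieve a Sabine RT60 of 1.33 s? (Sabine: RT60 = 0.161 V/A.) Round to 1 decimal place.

Equivalent absorption area: A₁ = 120.9·0.05 + 8.8·0.97 + 112·0.01 + 112·0.08 + 2.3·0.28 = 25.305 m².
Target A₂ = 0.161·336/1.33 = 40.674 sabins (V = 336 m³).
Additional absorption ΔA = 40.674 − 25.305 = 15.4 sabins.

15.4 sabins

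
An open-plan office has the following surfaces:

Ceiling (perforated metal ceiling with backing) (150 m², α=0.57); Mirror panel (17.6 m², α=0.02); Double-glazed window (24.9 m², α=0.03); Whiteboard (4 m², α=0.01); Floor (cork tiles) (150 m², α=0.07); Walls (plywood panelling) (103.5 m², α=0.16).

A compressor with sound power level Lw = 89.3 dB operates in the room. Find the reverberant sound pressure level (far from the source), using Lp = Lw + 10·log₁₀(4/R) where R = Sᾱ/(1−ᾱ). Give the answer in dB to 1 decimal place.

73.5 dB

A = 113.699 sabins; S = 450.0 m².
ᾱ = 113.699/450.0 = 0.2527; R = Sᾱ/(1−ᾱ) = 113.699/(1−0.2527) = 152.146 m².
Lp = 89.3 + 10·log₁₀(4/152.146) = 89.3 + (-15.80) = 73.5 dB.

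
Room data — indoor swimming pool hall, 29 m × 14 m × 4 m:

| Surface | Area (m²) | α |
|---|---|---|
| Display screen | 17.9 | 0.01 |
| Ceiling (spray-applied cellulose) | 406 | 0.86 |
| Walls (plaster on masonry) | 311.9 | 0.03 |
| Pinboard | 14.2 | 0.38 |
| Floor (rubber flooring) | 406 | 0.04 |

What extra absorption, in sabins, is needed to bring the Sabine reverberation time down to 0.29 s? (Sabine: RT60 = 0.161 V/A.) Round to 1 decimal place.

521.3 sabins

Summing Sᵢαᵢ: 0.179 + 349.160 + 9.357 + 5.396 + 16.240 → A₁ = 380.332 sabins.
V = 1624 m³. Required absorption A₂ = 0.161 × 1624 / 0.29 = 901.600 sabins.
Shortfall: 901.600 − 380.332 = 521.3 sabins.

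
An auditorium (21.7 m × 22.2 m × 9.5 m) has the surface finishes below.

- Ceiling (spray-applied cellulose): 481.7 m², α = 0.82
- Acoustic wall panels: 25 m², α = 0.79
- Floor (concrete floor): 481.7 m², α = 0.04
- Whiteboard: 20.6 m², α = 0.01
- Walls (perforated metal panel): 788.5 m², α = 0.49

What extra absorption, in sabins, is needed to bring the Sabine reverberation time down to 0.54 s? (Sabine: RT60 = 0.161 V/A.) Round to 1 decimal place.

Total absorption A₁ = 481.7·0.82 + 25·0.79 + 481.7·0.04 + 20.6·0.01 + 788.5·0.49
  = 394.994 + 19.750 + 19.268 + 0.206 + 386.365 = 820.583 m² sabins.
V = 4576.53 m³. Required absorption A₂ = 0.161 × 4576.53 / 0.54 = 1364.484 sabins.
Additional absorption ΔA = 1364.484 − 820.583 = 543.9 sabins.

543.9 sabins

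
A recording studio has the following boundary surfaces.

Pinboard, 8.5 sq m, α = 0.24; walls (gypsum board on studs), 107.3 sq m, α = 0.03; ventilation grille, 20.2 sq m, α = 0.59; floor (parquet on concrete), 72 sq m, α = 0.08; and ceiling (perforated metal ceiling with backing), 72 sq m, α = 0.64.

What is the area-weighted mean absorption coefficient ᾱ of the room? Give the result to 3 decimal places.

S = Σ Sᵢ = 8.5 + 107.3 + 20.2 + 72 + 72 = 280.0 sq m.
Weighted sum Σ Sα = 69.017.
ᾱ = 69.017 / 280.0 = 0.246.

0.246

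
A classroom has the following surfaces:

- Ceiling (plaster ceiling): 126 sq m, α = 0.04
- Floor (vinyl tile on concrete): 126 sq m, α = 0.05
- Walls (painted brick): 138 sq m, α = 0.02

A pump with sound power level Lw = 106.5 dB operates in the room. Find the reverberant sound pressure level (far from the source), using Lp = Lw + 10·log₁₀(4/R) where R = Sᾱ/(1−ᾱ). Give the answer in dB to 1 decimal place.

100.9 dB

A = 14.100 sabins; S = 390.0 sq m.
ᾱ = 0.0362, so room constant R = A/(1−ᾱ) = 14.630 sq m.
Lp = Lw + 10 log₁₀(4/R) = 106.5 -5.63 = 100.9 dB.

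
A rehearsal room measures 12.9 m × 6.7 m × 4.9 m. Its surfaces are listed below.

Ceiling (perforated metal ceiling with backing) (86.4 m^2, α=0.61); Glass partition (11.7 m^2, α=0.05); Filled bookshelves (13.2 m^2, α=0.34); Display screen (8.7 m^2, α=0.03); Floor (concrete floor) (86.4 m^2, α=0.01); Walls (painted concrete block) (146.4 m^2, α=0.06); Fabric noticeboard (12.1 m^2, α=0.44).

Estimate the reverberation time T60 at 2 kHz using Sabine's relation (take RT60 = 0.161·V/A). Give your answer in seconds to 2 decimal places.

0.93 seconds

Total absorption A = 86.4×0.61 + 11.7×0.05 + 13.2×0.34 + 8.7×0.03 + 86.4×0.01 + 146.4×0.06 + 12.1×0.44
  = 52.704 + 0.585 + 4.488 + 0.261 + 0.864 + 8.784 + 5.324 = 73.010 m^2 sabins.
Volume V = 12.9 × 6.7 × 4.9 = 423.507 m³.
Sabine: RT60 = 0.161 × 423.507 / 73.010 = 0.93 s.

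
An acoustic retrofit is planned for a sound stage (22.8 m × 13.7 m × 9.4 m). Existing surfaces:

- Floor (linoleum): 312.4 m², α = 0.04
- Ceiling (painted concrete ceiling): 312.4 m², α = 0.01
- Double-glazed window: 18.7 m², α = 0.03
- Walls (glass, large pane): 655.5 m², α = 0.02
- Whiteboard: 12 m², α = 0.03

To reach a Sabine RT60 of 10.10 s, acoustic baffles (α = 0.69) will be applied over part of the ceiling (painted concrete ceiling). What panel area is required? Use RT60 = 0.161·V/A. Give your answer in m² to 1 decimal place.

A₁ = Σ Sᵢαᵢ = 312.4*0.04 + 312.4*0.01 + 18.7*0.03 + 655.5*0.02 + 12*0.03 = 29.651 sabins.
Required A₂ = 0.161·2936.184/10.10 = 46.805 sabins.
ΔA needed = 46.805 − 29.651 = 17.154 sabins.
Each m² of panel replacing the ceiling (painted concrete ceiling) adds (0.69 − 0.01) = 0.68 sabins.
Panel area = 17.154 / 0.68 = 25.2 m².

25.2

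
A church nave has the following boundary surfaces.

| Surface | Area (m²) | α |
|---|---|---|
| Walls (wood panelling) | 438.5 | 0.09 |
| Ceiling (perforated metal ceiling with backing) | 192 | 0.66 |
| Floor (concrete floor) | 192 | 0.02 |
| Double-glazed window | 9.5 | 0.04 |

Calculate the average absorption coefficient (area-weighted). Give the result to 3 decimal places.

0.205

S = Σ Sᵢ = 438.5 + 192 + 192 + 9.5 = 832.0 m².
A = 438.5×0.09 + 192×0.66 + 192×0.02 + 9.5×0.04 = 170.405 sabins.
ᾱ = A/S = 0.205.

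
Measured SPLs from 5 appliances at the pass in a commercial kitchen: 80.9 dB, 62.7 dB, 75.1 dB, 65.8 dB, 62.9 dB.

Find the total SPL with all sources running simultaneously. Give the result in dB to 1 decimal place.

82.1 dB

Converting to relative power and adding: 10^(80.9/10) + 10^(62.7/10) + 10^(75.1/10) + 10^(65.8/10) + 10^(62.9/10) = 1.63e+08.
L_total = 10·log₁₀(1.63e+08) = 82.1 dB.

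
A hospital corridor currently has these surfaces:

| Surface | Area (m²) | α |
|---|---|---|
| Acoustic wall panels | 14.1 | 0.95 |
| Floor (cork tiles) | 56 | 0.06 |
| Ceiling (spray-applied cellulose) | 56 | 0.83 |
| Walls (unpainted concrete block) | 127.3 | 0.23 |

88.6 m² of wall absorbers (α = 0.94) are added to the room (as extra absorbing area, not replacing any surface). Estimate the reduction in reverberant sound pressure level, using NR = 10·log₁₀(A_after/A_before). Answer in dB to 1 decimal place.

2.8 dB

Summing Sᵢαᵢ: 13.395 + 3.360 + 46.480 + 29.279 → A_before = 92.514 sabins.
Treatment contributes 88.6·0.94 = 83.284 sabins.
New total A_after = 175.798 sabins.
NR = 10·log₁₀(175.798/92.514) = 2.8 dB.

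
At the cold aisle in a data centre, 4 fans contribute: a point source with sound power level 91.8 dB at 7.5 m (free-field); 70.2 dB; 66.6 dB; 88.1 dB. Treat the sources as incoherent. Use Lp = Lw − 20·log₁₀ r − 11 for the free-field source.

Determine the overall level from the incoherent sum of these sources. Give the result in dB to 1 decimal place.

Source at 7.5 m: Lp = 91.8 − 20·log₁₀(7.5) − 11 = 63.3 dB.
Σ 10^(Lᵢ/10) = 6.628e+08.
Back to dB: 10·log₁₀ Σ = 88.2 dB.

88.2 dB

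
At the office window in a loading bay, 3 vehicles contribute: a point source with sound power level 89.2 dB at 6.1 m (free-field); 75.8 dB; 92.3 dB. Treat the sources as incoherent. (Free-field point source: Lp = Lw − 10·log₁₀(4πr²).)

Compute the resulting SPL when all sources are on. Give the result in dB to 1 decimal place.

Source at 6.1 m: Lp = 89.2 − 10·log₁₀(4π·6.1²) = 89.2 − 10·log₁₀(467.595) = 62.5 dB.
Sum in the linear (power) domain: Σ 10^(Lᵢ/10) = 10^(62.5/10) + 10^(75.8/10) + 10^(92.3/10) = 1.738e+09.
L_total = 10·log₁₀(1.738e+09) = 92.4 dB.

92.4 dB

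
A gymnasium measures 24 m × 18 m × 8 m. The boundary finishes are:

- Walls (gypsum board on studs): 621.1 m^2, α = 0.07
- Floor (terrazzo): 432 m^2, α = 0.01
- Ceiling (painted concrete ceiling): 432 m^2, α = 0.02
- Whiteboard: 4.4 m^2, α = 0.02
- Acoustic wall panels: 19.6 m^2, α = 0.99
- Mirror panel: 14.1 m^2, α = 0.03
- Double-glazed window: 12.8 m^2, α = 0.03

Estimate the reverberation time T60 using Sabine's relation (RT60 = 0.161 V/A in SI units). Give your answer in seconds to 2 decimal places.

Equivalent absorption area: A = 621.1·0.07 + 432·0.01 + 432·0.02 + 4.4·0.02 + 19.6·0.99 + 14.1·0.03 + 12.8·0.03 = 76.736 m^2.
Room volume: 3456 m³.
RT60 = 0.161 · V / A = 0.161 × 3456 / 76.736 = 7.25 s.

7.25 sec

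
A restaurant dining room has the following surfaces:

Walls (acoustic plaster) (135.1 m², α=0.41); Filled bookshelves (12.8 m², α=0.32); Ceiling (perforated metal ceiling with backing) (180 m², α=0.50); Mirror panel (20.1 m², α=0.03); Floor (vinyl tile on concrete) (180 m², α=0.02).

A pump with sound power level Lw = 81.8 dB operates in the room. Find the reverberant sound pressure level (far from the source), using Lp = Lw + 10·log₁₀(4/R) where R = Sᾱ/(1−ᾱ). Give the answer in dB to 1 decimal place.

64.5 dB

Σ(Sᵢαᵢ) = 135.1·0.41 + 12.8·0.32 + 180·0.50 + 20.1·0.03 + 180·0.02 = 153.690; total area S = 528.0 m².
ᾱ = 0.2911, so room constant R = A/(1−ᾱ) = 216.801 m².
Lp = 81.8 + 10·log₁₀(4/216.801) = 81.8 + (-17.34) = 64.5 dB.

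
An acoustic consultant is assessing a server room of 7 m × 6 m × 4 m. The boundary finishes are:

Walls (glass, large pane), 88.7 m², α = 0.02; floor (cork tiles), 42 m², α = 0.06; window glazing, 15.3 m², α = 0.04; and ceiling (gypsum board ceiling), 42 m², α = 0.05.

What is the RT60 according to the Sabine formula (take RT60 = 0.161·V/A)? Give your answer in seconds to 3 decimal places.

Total absorption A = 88.7·0.02 + 42·0.06 + 15.3·0.04 + 42·0.05
  = 1.774 + 2.520 + 0.612 + 2.100 = 7.006 m² sabins.
Volume V = 7 × 6 × 4 = 168 m³.
Sabine: RT60 = 0.161 × 168 / 7.006 = 3.861 s.

3.861 seconds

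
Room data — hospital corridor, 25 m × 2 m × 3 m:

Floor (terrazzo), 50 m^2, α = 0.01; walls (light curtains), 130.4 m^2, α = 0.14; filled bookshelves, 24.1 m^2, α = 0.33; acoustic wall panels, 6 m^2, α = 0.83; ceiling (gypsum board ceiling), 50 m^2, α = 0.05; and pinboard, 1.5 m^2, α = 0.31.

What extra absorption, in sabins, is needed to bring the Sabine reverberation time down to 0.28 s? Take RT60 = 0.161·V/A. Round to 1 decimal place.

Total absorption A₁ = 50*0.01 + 130.4*0.14 + 24.1*0.33 + 6*0.83 + 50*0.05 + 1.5*0.31
  = 0.500 + 18.256 + 7.953 + 4.980 + 2.500 + 0.465 = 34.654 m^2 sabins.
For T = 0.28 s, need A₂ = 0.161·V/T = 0.161·150/0.28 = 86.250 sabins.
Shortfall: 86.250 − 34.654 = 51.6 sabins.

51.6 sabins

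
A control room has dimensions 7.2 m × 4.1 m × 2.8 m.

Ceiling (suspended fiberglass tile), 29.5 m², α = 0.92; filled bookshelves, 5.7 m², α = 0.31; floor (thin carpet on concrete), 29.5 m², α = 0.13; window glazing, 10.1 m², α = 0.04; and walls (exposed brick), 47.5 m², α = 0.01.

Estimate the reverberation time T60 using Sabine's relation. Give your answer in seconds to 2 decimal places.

0.40 seconds

Equivalent absorption area: A = 29.5·0.92 + 5.7·0.31 + 29.5·0.13 + 10.1·0.04 + 47.5·0.01 = 33.621 m².
Room volume: 82.656 m³.
T = 0.161 V/A = 0.161·82.656/33.621 = 0.40 s.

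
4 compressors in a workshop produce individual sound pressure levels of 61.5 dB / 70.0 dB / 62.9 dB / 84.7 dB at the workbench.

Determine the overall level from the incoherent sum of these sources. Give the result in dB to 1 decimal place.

Sum in the linear (power) domain: Σ 10^(Lᵢ/10) = 10^(61.5/10) + 10^(70.0/10) + 10^(62.9/10) + 10^(84.7/10) = 3.085e+08.
L_total = 10·log₁₀(3.085e+08) = 84.9 dB.

84.9 dB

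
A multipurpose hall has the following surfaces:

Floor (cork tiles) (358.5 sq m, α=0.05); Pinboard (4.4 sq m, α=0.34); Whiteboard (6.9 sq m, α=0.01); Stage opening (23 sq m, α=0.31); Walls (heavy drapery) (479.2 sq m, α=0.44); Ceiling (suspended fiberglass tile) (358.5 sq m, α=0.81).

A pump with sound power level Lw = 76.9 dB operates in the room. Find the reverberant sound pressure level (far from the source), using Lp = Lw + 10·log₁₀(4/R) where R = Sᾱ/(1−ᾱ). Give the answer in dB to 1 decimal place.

53.3 dB

A = 527.853 sabins; S = 1230.5 sq m.
ᾱ = 527.853/1230.5 = 0.4290; R = Sᾱ/(1−ᾱ) = 527.853/(1−0.4290) = 924.436 sq m.
Lp = Lw + 10 log₁₀(4/R) = 76.9 -23.64 = 53.3 dB.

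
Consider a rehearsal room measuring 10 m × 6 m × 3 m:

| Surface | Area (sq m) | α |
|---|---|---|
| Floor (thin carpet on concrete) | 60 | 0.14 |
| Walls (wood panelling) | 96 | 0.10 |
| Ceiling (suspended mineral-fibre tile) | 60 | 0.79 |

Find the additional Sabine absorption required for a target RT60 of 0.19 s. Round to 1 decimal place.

Equivalent absorption area: A₁ = 60·0.14 + 96·0.10 + 60·0.79 = 65.400 sq m.
For T = 0.19 s, need A₂ = 0.161·V/T = 0.161·180/0.19 = 152.526 sabins.
ΔA = A₂ − A₁ = 152.526 − 65.400 = 87.1 sabins.

87.1 sabins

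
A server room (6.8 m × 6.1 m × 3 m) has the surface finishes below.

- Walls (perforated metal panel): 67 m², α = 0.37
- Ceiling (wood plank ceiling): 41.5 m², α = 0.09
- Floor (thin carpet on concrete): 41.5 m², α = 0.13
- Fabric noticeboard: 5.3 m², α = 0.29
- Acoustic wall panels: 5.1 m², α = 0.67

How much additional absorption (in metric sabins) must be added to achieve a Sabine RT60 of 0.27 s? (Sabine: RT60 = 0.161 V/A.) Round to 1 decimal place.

A₁ = Σ Sᵢαᵢ = 67·0.37 + 41.5·0.09 + 41.5·0.13 + 5.3·0.29 + 5.1·0.67 = 38.874 sabins.
V = 124.44 m³. Required absorption A₂ = 0.161 × 124.44 / 0.27 = 74.203 sabins.
Shortfall: 74.203 − 38.874 = 35.3 sabins.

35.3 sabins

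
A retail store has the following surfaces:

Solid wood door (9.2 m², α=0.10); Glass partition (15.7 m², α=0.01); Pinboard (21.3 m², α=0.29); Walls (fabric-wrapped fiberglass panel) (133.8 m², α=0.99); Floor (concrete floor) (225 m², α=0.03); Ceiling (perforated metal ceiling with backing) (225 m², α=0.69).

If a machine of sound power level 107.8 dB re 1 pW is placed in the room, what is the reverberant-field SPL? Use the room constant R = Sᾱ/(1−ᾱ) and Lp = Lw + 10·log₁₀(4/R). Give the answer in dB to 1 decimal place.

86.2 dB

A = 301.716 sabins; S = 630.0 m².
ᾱ = 0.4789, so room constant R = A/(1−ᾱ) = 578.998 m².
Lp = 107.8 + 10·log₁₀(4/578.998) = 107.8 + (-21.61) = 86.2 dB.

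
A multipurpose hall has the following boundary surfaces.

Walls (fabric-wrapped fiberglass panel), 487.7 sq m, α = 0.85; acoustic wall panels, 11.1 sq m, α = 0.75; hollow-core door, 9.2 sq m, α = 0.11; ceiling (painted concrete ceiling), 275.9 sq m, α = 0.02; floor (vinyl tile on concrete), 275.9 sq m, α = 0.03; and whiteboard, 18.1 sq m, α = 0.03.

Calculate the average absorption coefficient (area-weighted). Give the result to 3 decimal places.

Total surface area S = 1077.9 sq m.
Σ(Sᵢαᵢ) = 487.7·0.85 + 11.1·0.75 + 9.2·0.11 + 275.9·0.02 + 275.9·0.03 + 18.1·0.03 = 438.220.
ᾱ = A/S = 0.407.

0.407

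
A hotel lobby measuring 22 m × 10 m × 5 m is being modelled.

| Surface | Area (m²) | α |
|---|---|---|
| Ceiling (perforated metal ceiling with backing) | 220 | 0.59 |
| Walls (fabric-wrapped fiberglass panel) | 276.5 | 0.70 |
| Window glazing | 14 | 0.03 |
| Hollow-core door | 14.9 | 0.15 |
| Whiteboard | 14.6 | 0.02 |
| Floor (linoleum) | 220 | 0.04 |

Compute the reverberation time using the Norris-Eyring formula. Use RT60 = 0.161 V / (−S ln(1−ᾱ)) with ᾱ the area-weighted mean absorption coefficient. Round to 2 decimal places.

Total surface area S = 220 + 276.5 + 14 + 14.9 + 14.6 + 220 = 760.0 m².
Σ(Sᵢαᵢ) = 220·0.59 + 276.5·0.70 + 14·0.03 + 14.9·0.15 + 14.6·0.02 + 220·0.04 = 335.097.
Mean coefficient ᾱ = A/S = 0.4409.
Eyring denominator: −S ln(1−ᾱ) = 441.884.
V = 22 × 10 × 5 = 1100 m³.
RT60 = 0.161 × 1100 / 441.884 = 0.40 s.

0.40 seconds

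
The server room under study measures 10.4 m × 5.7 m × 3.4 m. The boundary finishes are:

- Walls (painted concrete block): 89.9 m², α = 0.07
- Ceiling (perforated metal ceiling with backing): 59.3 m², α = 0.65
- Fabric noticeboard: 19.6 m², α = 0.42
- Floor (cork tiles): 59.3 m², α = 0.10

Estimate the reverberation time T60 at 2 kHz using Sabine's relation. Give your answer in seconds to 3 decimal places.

0.550 sec

Summing Sᵢαᵢ: 6.293 + 38.545 + 8.232 + 5.930 → A = 59.000 sabins.
Volume V = 10.4 × 5.7 × 3.4 = 201.552 m³.
T = 0.161 V/A = 0.161·201.552/59.000 = 0.550 s.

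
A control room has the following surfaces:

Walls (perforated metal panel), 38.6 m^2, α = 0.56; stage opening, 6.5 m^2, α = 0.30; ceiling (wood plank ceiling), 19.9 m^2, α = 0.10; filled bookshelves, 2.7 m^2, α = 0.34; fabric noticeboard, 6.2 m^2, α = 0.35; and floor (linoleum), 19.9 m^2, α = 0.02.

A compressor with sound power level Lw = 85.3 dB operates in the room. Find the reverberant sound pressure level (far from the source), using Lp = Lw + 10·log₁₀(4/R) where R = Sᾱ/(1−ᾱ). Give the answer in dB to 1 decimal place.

Σ(Sᵢαᵢ) = 38.6·0.56 + 6.5·0.30 + 19.9·0.10 + 2.7·0.34 + 6.2·0.35 + 19.9·0.02 = 29.042; total area S = 93.8 m^2.
ᾱ = 0.3096, so room constant R = A/(1−ᾱ) = 42.065 m^2.
Lp = Lw + 10 log₁₀(4/R) = 85.3 -10.22 = 75.1 dB.

75.1 dB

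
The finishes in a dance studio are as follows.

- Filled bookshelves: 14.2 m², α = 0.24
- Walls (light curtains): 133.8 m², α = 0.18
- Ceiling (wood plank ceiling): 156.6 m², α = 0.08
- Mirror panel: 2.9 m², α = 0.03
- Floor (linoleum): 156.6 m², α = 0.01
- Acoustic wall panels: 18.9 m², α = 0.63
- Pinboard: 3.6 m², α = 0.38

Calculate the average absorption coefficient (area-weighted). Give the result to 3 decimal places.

0.113

S = Σ Sᵢ = 14.2 + 133.8 + 156.6 + 2.9 + 156.6 + 18.9 + 3.6 = 486.6 m².
Weighted sum Σ Sα = 54.948.
ᾱ = 54.948 / 486.6 = 0.113.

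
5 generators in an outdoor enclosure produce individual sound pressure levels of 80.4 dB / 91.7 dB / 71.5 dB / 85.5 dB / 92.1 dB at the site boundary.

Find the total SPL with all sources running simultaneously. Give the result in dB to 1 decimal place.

95.5 dB

Σ 10^(Lᵢ/10) = 3.58e+09.
Back to dB: 10·log₁₀ Σ = 95.5 dB.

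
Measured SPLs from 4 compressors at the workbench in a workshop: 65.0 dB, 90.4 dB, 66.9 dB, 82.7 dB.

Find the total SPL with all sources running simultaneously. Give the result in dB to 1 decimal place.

Converting to relative power and adding: 10^(65.0/10) + 10^(90.4/10) + 10^(66.9/10) + 10^(82.7/10) = 1.291e+09.
Combined level = 10 log₁₀(1.291e+09) = 91.1 dB.

91.1 dB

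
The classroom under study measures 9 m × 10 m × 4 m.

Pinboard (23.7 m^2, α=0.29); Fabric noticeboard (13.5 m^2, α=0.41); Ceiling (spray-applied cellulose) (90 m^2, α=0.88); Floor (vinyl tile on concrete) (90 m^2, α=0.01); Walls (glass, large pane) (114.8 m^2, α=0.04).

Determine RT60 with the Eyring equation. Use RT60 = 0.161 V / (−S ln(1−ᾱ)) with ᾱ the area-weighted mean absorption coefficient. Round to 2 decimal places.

0.50 seconds

Total surface area S = 23.7 + 13.5 + 90 + 90 + 114.8 = 332.0 m^2.
Σ(Sᵢαᵢ) = 23.7×0.29 + 13.5×0.41 + 90×0.88 + 90×0.01 + 114.8×0.04 = 97.100.
Mean coefficient ᾱ = A/S = 0.2925.
Eyring denominator: −S ln(1−ᾱ) = 114.878.
V = 9 × 10 × 4 = 360 m³.
RT60 = 0.161 × 360 / 114.878 = 0.50 s.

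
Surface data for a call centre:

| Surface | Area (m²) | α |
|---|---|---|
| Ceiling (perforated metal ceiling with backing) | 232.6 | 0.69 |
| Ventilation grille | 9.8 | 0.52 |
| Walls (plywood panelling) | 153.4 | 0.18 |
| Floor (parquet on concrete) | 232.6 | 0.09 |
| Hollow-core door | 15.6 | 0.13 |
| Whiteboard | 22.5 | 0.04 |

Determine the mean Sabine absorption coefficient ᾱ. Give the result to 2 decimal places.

0.33

S = Σ Sᵢ = 232.6 + 9.8 + 153.4 + 232.6 + 15.6 + 22.5 = 666.5 m².
A = 232.6*0.69 + 9.8*0.52 + 153.4*0.18 + 232.6*0.09 + 15.6*0.13 + 22.5*0.04 = 217.064 sabins.
ᾱ = A/S = 0.33.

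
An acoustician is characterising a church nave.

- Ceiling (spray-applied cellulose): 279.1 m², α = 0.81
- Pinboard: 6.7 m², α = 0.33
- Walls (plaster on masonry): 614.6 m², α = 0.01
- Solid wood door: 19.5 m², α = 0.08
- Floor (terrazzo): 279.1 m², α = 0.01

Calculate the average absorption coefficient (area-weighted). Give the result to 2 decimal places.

S = Σ Sᵢ = 279.1 + 6.7 + 614.6 + 19.5 + 279.1 = 1199.0 m².
Σ(Sᵢαᵢ) = 279.1·0.81 + 6.7·0.33 + 614.6·0.01 + 19.5·0.08 + 279.1·0.01 = 238.779.
ᾱ = 238.779 / 1199.0 = 0.20.

0.20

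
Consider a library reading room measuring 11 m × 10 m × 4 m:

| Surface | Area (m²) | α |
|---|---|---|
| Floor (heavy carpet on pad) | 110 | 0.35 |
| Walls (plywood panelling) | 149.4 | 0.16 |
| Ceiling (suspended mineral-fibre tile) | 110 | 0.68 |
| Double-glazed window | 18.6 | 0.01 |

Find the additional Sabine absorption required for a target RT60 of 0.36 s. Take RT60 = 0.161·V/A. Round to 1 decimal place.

59.4 sabins

Total absorption A₁ = 110×0.35 + 149.4×0.16 + 110×0.68 + 18.6×0.01
  = 38.500 + 23.904 + 74.800 + 0.186 = 137.390 m² sabins.
Target A₂ = 0.161·440/0.36 = 196.778 sabins (V = 440 m³).
ΔA = A₂ − A₁ = 196.778 − 137.390 = 59.4 sabins.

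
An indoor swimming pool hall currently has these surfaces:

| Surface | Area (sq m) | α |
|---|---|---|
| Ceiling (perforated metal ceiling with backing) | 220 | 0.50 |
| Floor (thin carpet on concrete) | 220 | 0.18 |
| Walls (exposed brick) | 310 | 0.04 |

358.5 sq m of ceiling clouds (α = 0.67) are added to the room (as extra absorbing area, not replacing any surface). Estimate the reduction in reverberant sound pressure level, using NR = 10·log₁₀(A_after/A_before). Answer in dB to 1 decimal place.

3.9 dB

Total absorption A_before = 220×0.50 + 220×0.18 + 310×0.04
  = 110.000 + 39.600 + 12.400 = 162.000 sq m sabins.
Added absorption = 358.5 × 0.67 = 240.195 sabins.
New total A_after = 402.195 sabins.
NR = 10·log₁₀(402.195/162.000) = 3.9 dB.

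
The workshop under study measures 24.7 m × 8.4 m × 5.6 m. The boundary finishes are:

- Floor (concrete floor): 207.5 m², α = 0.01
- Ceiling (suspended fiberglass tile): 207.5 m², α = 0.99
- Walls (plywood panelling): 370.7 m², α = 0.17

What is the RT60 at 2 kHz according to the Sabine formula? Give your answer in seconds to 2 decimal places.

Summing Sᵢαᵢ: 2.075 + 205.425 + 63.019 → A = 270.519 sabins.
Room volume: 1161.888 m³.
RT60 = 0.161 · V / A = 0.161 × 1161.888 / 270.519 = 0.69 s.

0.69 seconds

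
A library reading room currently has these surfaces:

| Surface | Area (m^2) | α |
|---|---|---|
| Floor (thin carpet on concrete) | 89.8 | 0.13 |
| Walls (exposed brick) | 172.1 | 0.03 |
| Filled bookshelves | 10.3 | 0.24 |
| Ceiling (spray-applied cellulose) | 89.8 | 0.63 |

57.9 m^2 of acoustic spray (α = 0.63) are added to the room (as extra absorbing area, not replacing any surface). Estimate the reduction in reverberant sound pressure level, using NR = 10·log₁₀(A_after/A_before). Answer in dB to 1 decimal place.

1.7 dB

A_before = Σ Sᵢαᵢ = 89.8·0.13 + 172.1·0.03 + 10.3·0.24 + 89.8·0.63 = 75.883 sabins.
Treatment contributes 57.9·0.63 = 36.477 sabins.
A_after = 75.883 + 36.477 = 112.360 sabins.
NR = 10·log₁₀(112.360/75.883) = 1.7 dB.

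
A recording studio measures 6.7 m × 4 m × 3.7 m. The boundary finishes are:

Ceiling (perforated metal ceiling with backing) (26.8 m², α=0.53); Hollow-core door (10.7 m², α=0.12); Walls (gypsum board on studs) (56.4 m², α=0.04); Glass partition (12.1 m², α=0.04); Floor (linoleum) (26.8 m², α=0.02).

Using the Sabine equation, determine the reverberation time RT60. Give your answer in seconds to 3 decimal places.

0.851 s

Total absorption A = 26.8×0.53 + 10.7×0.12 + 56.4×0.04 + 12.1×0.04 + 26.8×0.02
  = 14.204 + 1.284 + 2.256 + 0.484 + 0.536 = 18.764 m² sabins.
Volume V = 6.7 × 4 × 3.7 = 99.16 m³.
T = 0.161 V/A = 0.161·99.16/18.764 = 0.851 s.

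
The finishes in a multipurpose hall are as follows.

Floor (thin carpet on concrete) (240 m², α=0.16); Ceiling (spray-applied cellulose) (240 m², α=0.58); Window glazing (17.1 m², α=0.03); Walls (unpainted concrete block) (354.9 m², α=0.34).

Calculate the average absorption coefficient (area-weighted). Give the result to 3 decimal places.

S = Σ Sᵢ = 240 + 240 + 17.1 + 354.9 = 852.0 m².
A = 240·0.16 + 240·0.58 + 17.1·0.03 + 354.9·0.34 = 298.779 sabins.
ᾱ = A/S = 0.351.

0.351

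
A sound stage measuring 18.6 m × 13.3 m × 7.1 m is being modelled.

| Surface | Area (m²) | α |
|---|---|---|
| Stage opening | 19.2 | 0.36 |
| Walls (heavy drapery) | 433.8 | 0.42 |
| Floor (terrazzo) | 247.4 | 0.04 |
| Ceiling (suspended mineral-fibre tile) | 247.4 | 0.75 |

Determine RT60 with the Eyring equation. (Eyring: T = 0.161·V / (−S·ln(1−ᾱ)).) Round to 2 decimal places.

0.57 sec

Total surface area S = 19.2 + 433.8 + 247.4 + 247.4 = 947.8 m².
Absorption A = 19.2×0.36 + 433.8×0.42 + 247.4×0.04 + 247.4×0.75 = 384.554 sabins.
ᾱ = 384.554 / 947.8 = 0.4057.
Eyring denominator: −S ln(1−ᾱ) = 493.208.
V = 18.6 × 13.3 × 7.1 = 1756.398 m³.
RT60 = 0.161 × 1756.398 / 493.208 = 0.57 s.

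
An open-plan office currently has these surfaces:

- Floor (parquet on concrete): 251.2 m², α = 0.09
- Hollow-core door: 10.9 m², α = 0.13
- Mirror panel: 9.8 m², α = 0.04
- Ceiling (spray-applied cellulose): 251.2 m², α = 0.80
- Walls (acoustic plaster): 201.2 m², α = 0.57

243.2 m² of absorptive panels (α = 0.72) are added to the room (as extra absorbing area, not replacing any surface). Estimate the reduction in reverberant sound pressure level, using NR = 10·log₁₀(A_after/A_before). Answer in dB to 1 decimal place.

Total absorption A_before = 251.2·0.09 + 10.9·0.13 + 9.8·0.04 + 251.2·0.80 + 201.2·0.57
  = 22.608 + 1.417 + 0.392 + 200.960 + 114.684 = 340.061 m² sabins.
Added absorption = 243.2 × 0.72 = 175.104 sabins.
New total A_after = 515.165 sabins.
Reduction = 10 log₁₀(A_after/A_before) = 10 log₁₀(1.5149) = 1.8 dB.

1.8 dB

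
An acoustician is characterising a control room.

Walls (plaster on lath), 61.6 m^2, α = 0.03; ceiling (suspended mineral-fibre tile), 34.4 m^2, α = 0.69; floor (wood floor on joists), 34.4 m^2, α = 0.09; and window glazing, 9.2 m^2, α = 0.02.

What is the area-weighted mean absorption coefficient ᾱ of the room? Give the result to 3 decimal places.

S = Σ Sᵢ = 61.6 + 34.4 + 34.4 + 9.2 = 139.6 m^2.
Weighted sum Σ Sα = 28.864.
ᾱ = 28.864 / 139.6 = 0.207.

0.207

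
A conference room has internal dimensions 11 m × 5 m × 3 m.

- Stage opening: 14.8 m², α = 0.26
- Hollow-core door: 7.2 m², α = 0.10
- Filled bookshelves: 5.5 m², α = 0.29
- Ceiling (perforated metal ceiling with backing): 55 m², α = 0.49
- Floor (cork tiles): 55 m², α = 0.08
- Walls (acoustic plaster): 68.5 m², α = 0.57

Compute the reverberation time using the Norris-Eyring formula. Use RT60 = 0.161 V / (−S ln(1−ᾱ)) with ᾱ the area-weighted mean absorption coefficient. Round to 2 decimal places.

0.28 sec

S = Σ Sᵢ = 206.0 m².
Σ(Sᵢαᵢ) = 14.8×0.26 + 7.2×0.10 + 5.5×0.29 + 55×0.49 + 55×0.08 + 68.5×0.57 = 76.558.
Mean coefficient ᾱ = A/S = 0.3716.
−S·ln(1−ᾱ) = −206.0 × ln(1 − 0.3716) = 95.703.
V = 11 × 5 × 3 = 165 m³.
T = 0.161·V/[−S·ln(1−ᾱ)] = 0.161·165/95.703 = 0.28 s.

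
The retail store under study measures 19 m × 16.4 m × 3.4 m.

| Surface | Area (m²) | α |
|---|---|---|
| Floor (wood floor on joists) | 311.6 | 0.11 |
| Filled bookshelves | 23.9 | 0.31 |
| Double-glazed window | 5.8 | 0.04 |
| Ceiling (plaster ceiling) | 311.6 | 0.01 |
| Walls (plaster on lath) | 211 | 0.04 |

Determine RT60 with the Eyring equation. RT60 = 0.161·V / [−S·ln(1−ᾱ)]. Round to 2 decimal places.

S = Σ Sᵢ = 863.9 m².
Σ(Sᵢαᵢ) = 311.6·0.11 + 23.9·0.31 + 5.8·0.04 + 311.6·0.01 + 211·0.04 = 53.473.
Mean coefficient ᾱ = A/S = 0.0619.
−S·ln(1−ᾱ) = −863.9 × ln(1 − 0.0619) = 55.202.
V = 19 × 16.4 × 3.4 = 1059.44 m³.
RT60 = 0.161 × 1059.44 / 55.202 = 3.09 s.

3.09 sec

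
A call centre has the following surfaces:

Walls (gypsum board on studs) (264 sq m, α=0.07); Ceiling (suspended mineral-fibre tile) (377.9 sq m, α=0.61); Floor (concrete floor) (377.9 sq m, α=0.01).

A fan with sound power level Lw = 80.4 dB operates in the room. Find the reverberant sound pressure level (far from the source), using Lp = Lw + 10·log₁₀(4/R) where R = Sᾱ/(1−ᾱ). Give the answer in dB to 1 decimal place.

61.2 dB

A = 252.778 sabins; S = 1019.8 sq m.
ᾱ = 252.778/1019.8 = 0.2479; R = Sᾱ/(1−ᾱ) = 252.778/(1−0.2479) = 336.096 sq m.
Lp = 80.4 + 10·log₁₀(4/336.096) = 80.4 + (-19.24) = 61.2 dB.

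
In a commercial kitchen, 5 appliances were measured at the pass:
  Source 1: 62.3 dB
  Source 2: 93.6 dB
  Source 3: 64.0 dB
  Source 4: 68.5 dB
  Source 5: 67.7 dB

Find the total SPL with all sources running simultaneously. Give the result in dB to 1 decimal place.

93.6 dB

Sum in the linear (power) domain: Σ 10^(Lᵢ/10) = 10^(62.3/10) + 10^(93.6/10) + 10^(64.0/10) + 10^(68.5/10) + 10^(67.7/10) = 2.308e+09.
Combined level = 10 log₁₀(2.308e+09) = 93.6 dB.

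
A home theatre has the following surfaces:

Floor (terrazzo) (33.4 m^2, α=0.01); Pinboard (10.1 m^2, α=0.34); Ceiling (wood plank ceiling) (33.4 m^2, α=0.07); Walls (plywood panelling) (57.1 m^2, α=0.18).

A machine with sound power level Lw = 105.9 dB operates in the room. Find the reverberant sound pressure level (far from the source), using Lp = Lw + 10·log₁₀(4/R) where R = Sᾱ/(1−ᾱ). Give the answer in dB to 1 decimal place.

99.2 dB

Σ(Sᵢαᵢ) = 33.4·0.01 + 10.1·0.34 + 33.4·0.07 + 57.1·0.18 = 16.384; total area S = 134.0 m^2.
ᾱ = 16.384/134.0 = 0.1223; R = Sᾱ/(1−ᾱ) = 16.384/(1−0.1223) = 18.667 m^2.
Lp = Lw + 10 log₁₀(4/R) = 105.9 -6.69 = 99.2 dB.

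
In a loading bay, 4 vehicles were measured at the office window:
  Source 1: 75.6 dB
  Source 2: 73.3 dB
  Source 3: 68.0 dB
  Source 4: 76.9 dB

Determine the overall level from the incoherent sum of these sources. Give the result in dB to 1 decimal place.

80.5 dB

Converting to relative power and adding: 10^(75.6/10) + 10^(73.3/10) + 10^(68.0/10) + 10^(76.9/10) = 1.13e+08.
L_total = 10·log₁₀(1.13e+08) = 80.5 dB.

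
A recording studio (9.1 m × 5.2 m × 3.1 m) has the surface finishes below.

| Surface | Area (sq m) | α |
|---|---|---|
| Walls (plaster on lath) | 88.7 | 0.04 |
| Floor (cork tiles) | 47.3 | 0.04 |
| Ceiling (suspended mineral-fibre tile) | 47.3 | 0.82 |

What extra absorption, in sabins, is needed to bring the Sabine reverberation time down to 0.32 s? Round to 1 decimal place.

29.6 sabins

Total absorption A₁ = 88.7×0.04 + 47.3×0.04 + 47.3×0.82
  = 3.548 + 1.892 + 38.786 = 44.226 sq m sabins.
Target A₂ = 0.161·146.692/0.32 = 73.804 sabins (V = 146.692 m³).
ΔA = A₂ − A₁ = 73.804 − 44.226 = 29.6 sabins.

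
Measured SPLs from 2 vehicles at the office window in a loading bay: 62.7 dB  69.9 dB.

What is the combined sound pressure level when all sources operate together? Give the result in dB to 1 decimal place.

70.7 dB

Sum in the linear (power) domain: Σ 10^(Lᵢ/10) = 10^(62.7/10) + 10^(69.9/10) = 1.163e+07.
L_total = 10·log₁₀(1.163e+07) = 70.7 dB.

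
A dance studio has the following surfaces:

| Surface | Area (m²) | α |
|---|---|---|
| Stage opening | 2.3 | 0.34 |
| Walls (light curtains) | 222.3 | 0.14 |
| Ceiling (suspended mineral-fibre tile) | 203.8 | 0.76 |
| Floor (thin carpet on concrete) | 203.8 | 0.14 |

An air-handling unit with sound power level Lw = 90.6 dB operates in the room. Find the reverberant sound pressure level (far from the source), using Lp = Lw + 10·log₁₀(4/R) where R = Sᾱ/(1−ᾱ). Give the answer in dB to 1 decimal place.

71.5 dB

Σ(Sᵢαᵢ) = 2.3·0.34 + 222.3·0.14 + 203.8·0.76 + 203.8·0.14 = 215.324; total area S = 632.2 m².
ᾱ = 215.324/632.2 = 0.3406; R = Sᾱ/(1−ᾱ) = 215.324/(1−0.3406) = 326.545 m².
Lp = Lw + 10 log₁₀(4/R) = 90.6 -19.12 = 71.5 dB.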